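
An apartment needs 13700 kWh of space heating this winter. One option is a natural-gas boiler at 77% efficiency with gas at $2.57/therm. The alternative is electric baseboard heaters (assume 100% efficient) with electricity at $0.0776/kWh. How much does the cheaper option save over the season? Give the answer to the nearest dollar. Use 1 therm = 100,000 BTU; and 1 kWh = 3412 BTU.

$497

Heat load = 13700 kWh × 3412 = 46,744,400 BTU
Gas: input = 46,744,400 / 0.770 = 60,707,013 BTU = 607.1 therm → 607.1 × $2.57 = $1,560.17
Electric: 46,744,400 BTU / 3412 = 13,700 kWh → × $0.0776 = $1,063.12
Difference = |$1,560.17 − $1,063.12| = $497.05 ≈ $497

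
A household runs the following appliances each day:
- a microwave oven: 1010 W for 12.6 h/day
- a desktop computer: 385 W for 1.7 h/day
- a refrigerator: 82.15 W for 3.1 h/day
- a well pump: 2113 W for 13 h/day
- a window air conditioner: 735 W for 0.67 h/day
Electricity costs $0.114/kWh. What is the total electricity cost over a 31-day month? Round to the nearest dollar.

$147

microwave oven: 1010 W × 12.6 h × 31 d = 394,506 Wh = 394.5 kWh
desktop computer: 385 W × 1.7 h × 31 d = 20,290 Wh = 20.29 kWh
refrigerator: 82.15 W × 3.1 h × 31 d = 7,895 Wh = 7.895 kWh
well pump: 2113 W × 13 h × 31 d = 851,539 Wh = 851.5 kWh
window air conditioner: 735 W × 0.67 h × 31 d = 15,266 Wh = 15.27 kWh
Total energy = 394.5 + 20.29 + 7.895 + 851.5 + 15.27 = 1,289 kWh
Cost = 1,289 kWh × $0.114 = $147.00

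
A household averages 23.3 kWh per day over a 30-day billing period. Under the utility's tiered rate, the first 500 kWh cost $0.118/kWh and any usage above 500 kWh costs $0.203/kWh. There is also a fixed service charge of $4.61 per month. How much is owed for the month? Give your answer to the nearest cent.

Usage = 23.3 kWh/day × 30 days = 699 kWh
First 500 kWh × $0.118 = $59.00
Remaining 199 kWh × $0.203 = $40.40
Energy charge = $99.40; + service $4.61 = $104.01

$104.01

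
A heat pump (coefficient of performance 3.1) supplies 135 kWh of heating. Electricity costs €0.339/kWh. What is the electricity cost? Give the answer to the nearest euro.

€15

Electrical input = 135 kWh / 3.1 = 43.55 kWh
Cost = 43.55 × €0.339/kWh = €14.76 ≈ €15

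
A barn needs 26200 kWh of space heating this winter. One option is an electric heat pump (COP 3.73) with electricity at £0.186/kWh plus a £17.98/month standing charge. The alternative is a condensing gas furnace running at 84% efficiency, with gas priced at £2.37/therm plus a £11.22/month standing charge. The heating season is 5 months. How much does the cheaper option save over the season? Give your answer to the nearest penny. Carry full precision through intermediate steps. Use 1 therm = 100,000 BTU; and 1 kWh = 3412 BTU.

Heat load = 26200 kWh × 3412 = 89,394,400 BTU
Gas: input = 89,394,400 / 0.84 = 106,421,905 BTU = 1,064 therm → 1,064 × £2.37 = £2,522.20; + 5 × £11.22 standing = £2,578.30
Heat pump: 89,394,400 BTU / 3412 = 26,200 kWh heat; / 3.73 = 7,024 kWh in → × £0.186 = £1,306.49; + 5 × £17.98 standing = £1,396.39
Difference = |£2,578.30 − £1,396.39| = £1,181.91

£1181.91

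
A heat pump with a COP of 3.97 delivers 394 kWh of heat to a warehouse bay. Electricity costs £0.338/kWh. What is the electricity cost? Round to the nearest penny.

Electrical input = 394 kWh / 3.97 = 99.24 kWh
Cost = 99.24 × £0.338/kWh = £33.54

£33.54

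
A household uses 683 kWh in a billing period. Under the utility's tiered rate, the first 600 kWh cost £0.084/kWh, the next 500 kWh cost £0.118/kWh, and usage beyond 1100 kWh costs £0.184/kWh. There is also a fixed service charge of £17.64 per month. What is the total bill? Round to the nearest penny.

First 600 kWh × £0.084 = £50.40
Next 83 kWh × £0.118 = £9.79
Remaining tier: 0 kWh (not reached)
Energy charge = £60.19; + service £17.64 = £77.83

£77.83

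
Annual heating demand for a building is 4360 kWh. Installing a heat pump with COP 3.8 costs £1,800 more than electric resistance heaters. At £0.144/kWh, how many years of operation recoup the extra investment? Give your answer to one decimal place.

Resistance: 4360 kWh × £0.144 = £627.84/yr
Heat pump: 4360 / 3.8 = 1147 kWh in → × £0.144 = £165.22/yr
Annual savings = £462.62
Payback = £1,800 / £462.62 = 3.89 years

3.9 years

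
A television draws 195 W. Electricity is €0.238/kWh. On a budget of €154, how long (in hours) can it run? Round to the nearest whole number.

Energy budget = €154 / €0.238 per kWh = 647.1 kWh = 647,059 Wh
Runtime = 647,059 Wh / 195 W = 3,318 h

3318 h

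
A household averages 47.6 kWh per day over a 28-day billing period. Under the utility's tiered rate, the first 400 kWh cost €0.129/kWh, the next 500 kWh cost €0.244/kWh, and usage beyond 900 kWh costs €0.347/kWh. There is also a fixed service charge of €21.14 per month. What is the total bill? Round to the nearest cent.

€344.92

Usage = 47.6 kWh/day × 28 days = 1332.8 kWh
First 400 kWh × €0.129 = €51.60
Next 500 kWh × €0.244 = €122.00
Remaining 432.8 kWh × €0.347 = €150.18
Energy charge = €323.78; + service €21.14 = €344.92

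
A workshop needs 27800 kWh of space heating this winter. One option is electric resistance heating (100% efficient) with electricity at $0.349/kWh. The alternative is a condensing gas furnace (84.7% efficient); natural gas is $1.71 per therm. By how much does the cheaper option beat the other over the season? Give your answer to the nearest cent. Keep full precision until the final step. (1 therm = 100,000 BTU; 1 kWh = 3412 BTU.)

Heat load = 27800 kWh × 3412 = 94,853,600 BTU
Gas: input = 94,853,600 / 0.847 = 111,987,721 BTU = 1,120 therm → 1,120 × $1.71 = $1,914.99
Electric: 94,853,600 BTU / 3412 = 27,800 kWh → × $0.349 = $9,702.20
Difference = |$1,914.99 − $9,702.20| = $7,787.21

$7787.21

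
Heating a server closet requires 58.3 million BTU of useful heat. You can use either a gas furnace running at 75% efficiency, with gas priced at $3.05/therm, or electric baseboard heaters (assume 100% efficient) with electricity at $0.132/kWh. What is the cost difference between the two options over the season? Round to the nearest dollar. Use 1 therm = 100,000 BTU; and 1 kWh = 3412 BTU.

Heat load = 58.3 × 10⁶ BTU = 58,300,000 BTU
Gas: input = 58,300,000 / 0.75 = 77,733,333 BTU = 777.3 therm → 777.3 × $3.05 = $2,370.87
Electric: 58,300,000 BTU / 3412 = 17,090 kWh → × $0.132 = $2,255.45
Difference = |$2,370.87 − $2,255.45| = $115.42 ≈ $115

$115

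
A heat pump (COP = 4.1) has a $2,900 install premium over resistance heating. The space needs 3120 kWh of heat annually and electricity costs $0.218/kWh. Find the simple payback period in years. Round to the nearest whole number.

Resistance: 3120 kWh × $0.218 = $680.16/yr
Heat pump: 3120 / 4.1 = 761 kWh in → × $0.218 = $165.89/yr
Annual savings = $514.27
Payback = $2,900 / $514.27 = 5.64 years

6 years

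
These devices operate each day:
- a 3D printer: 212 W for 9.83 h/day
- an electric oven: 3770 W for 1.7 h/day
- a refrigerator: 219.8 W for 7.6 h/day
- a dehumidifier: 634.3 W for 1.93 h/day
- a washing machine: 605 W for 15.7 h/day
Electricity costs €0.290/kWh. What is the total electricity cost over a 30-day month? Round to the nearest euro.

3D printer: 212 W × 9.83 h × 30 d = 62,519 Wh = 62.52 kWh
electric oven: 3770 W × 1.7 h × 30 d = 192,270 Wh = 192.3 kWh
refrigerator: 219.8 W × 7.6 h × 30 d = 50,114 Wh = 50.11 kWh
dehumidifier: 634.3 W × 1.93 h × 30 d = 36,726 Wh = 36.73 kWh
washing machine: 605 W × 15.7 h × 30 d = 284,955 Wh = 285 kWh
Total energy = 62.52 + 192.3 + 50.11 + 36.73 + 285 = 626.6 kWh
Cost = 626.6 kWh × €0.290 = €181.71 ≈ €182

€182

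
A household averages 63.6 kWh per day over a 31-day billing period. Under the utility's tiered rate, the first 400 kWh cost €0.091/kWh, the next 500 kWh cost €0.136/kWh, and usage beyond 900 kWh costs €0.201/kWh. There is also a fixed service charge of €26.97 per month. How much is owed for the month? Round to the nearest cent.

€346.76

Usage = 63.6 kWh/day × 31 days = 1971.6 kWh
First 400 kWh × €0.091 = €36.40
Next 500 kWh × €0.136 = €68.00
Remaining 1071.6 kWh × €0.201 = €215.39
Energy charge = €319.79; + service €26.97 = €346.76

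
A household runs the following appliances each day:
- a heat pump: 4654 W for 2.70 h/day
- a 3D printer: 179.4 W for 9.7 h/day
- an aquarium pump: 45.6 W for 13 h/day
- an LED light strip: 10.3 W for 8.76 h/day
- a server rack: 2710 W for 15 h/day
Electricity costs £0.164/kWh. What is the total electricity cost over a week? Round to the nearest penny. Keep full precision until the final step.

heat pump: 4654 W × 2.70 h × 7 d = 87,961 Wh = 87.96 kWh
3D printer: 179.4 W × 9.7 h × 7 d = 12,181 Wh = 12.18 kWh
aquarium pump: 45.6 W × 13 h × 7 d = 4,150 Wh = 4.15 kWh
LED light strip: 10.3 W × 8.76 h × 7 d = 632 Wh = 0.6316 kWh
server rack: 2710 W × 15 h × 7 d = 284,550 Wh = 284.6 kWh
Total energy = 87.96 + 12.18 + 4.15 + 0.6316 + 284.6 = 389.5 kWh
Cost = 389.5 kWh × £0.164 = £63.87

£63.87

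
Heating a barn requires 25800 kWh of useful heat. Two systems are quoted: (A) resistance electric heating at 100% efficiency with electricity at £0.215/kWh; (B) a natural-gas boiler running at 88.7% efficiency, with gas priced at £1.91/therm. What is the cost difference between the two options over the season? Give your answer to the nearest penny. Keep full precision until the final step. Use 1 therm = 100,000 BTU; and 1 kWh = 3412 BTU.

£3651.44

Heat load = 25800 kWh × 3412 = 88,029,600 BTU
Gas: input = 88,029,600 / 0.887 = 99,244,194 BTU = 992.4 therm → 992.4 × £1.91 = £1,895.56
Electric: 88,029,600 BTU / 3412 = 25,800 kWh → × £0.215 = £5,547.00
Difference = |£1,895.56 − £5,547.00| = £3,651.44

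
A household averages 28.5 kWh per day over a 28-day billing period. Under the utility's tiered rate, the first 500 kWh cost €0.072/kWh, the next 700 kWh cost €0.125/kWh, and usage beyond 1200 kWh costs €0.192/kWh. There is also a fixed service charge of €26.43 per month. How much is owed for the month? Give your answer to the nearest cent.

€99.68

Usage = 28.5 kWh/day × 28 days = 798 kWh
First 500 kWh × €0.072 = €36.00
Next 298 kWh × €0.125 = €37.25
Remaining tier: 0 kWh (not reached)
Energy charge = €73.25; + service €26.43 = €99.68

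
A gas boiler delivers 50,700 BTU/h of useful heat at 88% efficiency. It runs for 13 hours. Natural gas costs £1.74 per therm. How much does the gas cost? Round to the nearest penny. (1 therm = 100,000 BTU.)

Heat delivered = 50,700 BTU/h × 13 h = 659,100 BTU
Gas input = 659,100 / 0.88 = 748,977 BTU
= 748,977 / 100,000 = 7.49 therm
Cost = 7.49 × £1.74/therm = £13.03

£13.03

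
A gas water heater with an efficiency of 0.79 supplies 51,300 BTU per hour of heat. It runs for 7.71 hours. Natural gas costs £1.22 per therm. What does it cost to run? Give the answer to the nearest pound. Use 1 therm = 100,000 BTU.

Heat delivered = 51,300 BTU/h × 7.71 h = 395,523 BTU
Gas input = 395,523 / 0.79 = 500,662 BTU
= 500,662 / 100,000 = 5.007 therm
Cost = 5.007 × £1.22/therm = £6.11 ≈ £6

£6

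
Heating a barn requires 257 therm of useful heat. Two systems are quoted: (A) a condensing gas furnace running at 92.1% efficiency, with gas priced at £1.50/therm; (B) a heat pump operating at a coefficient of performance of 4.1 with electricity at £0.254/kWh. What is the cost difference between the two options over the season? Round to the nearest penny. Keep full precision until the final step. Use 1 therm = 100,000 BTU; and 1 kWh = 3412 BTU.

Heat load = 257 therm × 100,000 = 25,700,000 BTU
Gas: input = 25,700,000 / 0.921 = 27,904,452 BTU = 279 therm → 279 × £1.50 = £418.57
Heat pump: 25,700,000 BTU / 3412 = 7,532 kWh heat; / 4.1 = 1,837 kWh in → × £0.254 = £466.63
Difference = |£418.57 − £466.63| = £48.06

£48.06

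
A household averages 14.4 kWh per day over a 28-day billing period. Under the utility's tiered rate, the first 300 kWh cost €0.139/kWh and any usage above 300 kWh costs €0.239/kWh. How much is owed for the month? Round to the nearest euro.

Usage = 14.4 kWh/day × 28 days = 403.2 kWh
First 300 kWh × €0.139 = €41.70
Remaining 103.2 kWh × €0.239 = €24.66
Total = €66.36 ≈ €66

€66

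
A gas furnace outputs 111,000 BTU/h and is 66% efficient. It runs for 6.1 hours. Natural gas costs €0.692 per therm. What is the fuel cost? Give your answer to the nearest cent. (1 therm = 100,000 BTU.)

Heat delivered = 111,000 BTU/h × 6.1 h = 677,100 BTU
Gas input = 677,100 / 0.66 = 1,025,909 BTU
= 1,025,909 / 100,000 = 10.26 therm
Cost = 10.26 × €0.692/therm = €7.10

€7.10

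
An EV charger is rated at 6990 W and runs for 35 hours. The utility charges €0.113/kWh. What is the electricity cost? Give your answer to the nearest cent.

Energy = 6990 W × 35 h = 244,650 Wh = 244.7 kWh
Cost = 244.7 kWh × €0.113/kWh = €27.65

€27.65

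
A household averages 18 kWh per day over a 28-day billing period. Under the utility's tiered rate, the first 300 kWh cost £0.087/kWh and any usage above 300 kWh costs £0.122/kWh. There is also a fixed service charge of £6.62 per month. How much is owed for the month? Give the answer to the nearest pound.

£58

Usage = 18 kWh/day × 28 days = 504 kWh
First 300 kWh × £0.087 = £26.10
Remaining 204 kWh × £0.122 = £24.89
Energy charge = £50.99; + service £6.62 = £57.61 ≈ £58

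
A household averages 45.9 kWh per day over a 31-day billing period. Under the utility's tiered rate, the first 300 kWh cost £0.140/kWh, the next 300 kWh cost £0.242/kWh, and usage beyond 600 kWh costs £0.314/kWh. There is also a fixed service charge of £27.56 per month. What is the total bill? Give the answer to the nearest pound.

£401

Usage = 45.9 kWh/day × 31 days = 1422.9 kWh
First 300 kWh × £0.140 = £42.00
Next 300 kWh × £0.242 = £72.60
Remaining 822.9 kWh × £0.314 = £258.39
Energy charge = £372.99; + service £27.56 = £400.55 ≈ £401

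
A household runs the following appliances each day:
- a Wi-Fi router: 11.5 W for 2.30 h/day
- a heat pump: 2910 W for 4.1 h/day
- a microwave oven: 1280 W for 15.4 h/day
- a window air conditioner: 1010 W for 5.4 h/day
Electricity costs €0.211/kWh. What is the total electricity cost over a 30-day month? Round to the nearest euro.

Wi-Fi router: 11.5 W × 2.30 h × 30 d = 794 Wh = 0.7935 kWh
heat pump: 2910 W × 4.1 h × 30 d = 357,930 Wh = 357.9 kWh
microwave oven: 1280 W × 15.4 h × 30 d = 591,360 Wh = 591.4 kWh
window air conditioner: 1010 W × 5.4 h × 30 d = 163,620 Wh = 163.6 kWh
Total energy = 0.7935 + 357.9 + 591.4 + 163.6 = 1,114 kWh
Cost = 1,114 kWh × €0.211 = €234.99 ≈ €235

€235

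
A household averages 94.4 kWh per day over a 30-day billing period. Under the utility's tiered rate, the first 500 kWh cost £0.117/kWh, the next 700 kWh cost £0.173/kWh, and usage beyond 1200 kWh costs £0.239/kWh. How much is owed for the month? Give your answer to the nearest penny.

Usage = 94.4 kWh/day × 30 days = 2832 kWh
First 500 kWh × £0.117 = £58.50
Next 700 kWh × £0.173 = £121.10
Remaining 1632 kWh × £0.239 = £390.05
Total = £569.65

£569.65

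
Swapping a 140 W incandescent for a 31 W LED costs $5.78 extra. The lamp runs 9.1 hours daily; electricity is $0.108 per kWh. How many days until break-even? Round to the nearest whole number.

Power saved = 140 − 31 = 109 W
Daily energy saved = 109 W × 9.1 h = 991.9 Wh = 0.9919 kWh
Daily savings = 0.9919 × $0.108 = $0.1071
Payback = $5.78 / $0.1071 per day = 53.96 days

54 days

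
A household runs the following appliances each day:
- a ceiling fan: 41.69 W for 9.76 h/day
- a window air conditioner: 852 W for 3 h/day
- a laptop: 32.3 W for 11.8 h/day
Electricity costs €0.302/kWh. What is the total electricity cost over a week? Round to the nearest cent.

ceiling fan: 41.69 W × 9.76 h × 7 d = 2,848 Wh = 2.848 kWh
window air conditioner: 852 W × 3 h × 7 d = 17,892 Wh = 17.89 kWh
laptop: 32.3 W × 11.8 h × 7 d = 2,668 Wh = 2.668 kWh
Total energy = 2.848 + 17.89 + 2.668 = 23.41 kWh
Cost = 23.41 kWh × €0.302 = €7.07

€7.07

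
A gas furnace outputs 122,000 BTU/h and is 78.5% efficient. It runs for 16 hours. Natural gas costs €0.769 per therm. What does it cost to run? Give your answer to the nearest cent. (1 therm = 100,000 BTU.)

€19.12

Heat delivered = 122,000 BTU/h × 16 h = 1,952,000 BTU
Gas input = 1,952,000 / 0.785 = 2,486,624 BTU
= 2,486,624 / 100,000 = 24.87 therm
Cost = 24.87 × €0.769/therm = €19.12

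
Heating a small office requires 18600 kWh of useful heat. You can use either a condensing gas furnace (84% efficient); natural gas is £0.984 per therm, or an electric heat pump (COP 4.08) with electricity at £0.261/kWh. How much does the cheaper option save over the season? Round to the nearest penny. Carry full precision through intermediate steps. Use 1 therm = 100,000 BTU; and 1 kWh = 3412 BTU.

Heat load = 18600 kWh × 3412 = 63,463,200 BTU
Gas: input = 63,463,200 / 0.84 = 75,551,429 BTU = 755.5 therm → 755.5 × £0.984 = £743.43
Heat pump: 63,463,200 BTU / 3412 = 18,600 kWh heat; / 4.08 = 4,559 kWh in → × £0.261 = £1,189.85
Difference = |£743.43 − £1,189.85| = £446.43

£446.43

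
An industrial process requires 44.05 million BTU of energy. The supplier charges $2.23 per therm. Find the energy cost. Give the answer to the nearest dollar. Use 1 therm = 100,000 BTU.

$982

44.05 million BTU × (10 therm/million BTU) = 440.5 therm
Cost = 440.5 therm × $2.23/therm = $982.31 ≈ $982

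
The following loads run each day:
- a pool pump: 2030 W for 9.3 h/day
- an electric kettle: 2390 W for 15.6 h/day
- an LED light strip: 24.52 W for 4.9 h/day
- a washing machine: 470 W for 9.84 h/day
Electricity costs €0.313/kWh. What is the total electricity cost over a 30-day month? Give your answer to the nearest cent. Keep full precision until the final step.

pool pump: 2030 W × 9.3 h × 30 d = 566,370 Wh = 566.4 kWh
electric kettle: 2390 W × 15.6 h × 30 d = 1,118,520 Wh = 1,119 kWh
LED light strip: 24.52 W × 4.9 h × 30 d = 3,604 Wh = 3.604 kWh
washing machine: 470 W × 9.84 h × 30 d = 138,744 Wh = 138.7 kWh
Total energy = 566.4 + 1,119 + 3.604 + 138.7 = 1,827 kWh
Cost = 1,827 kWh × €0.313 = €571.93

€571.93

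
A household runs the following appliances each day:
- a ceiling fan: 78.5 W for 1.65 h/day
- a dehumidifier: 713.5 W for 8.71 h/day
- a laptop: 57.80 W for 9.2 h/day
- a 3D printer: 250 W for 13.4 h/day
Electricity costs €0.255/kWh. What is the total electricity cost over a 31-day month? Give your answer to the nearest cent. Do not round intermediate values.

€80.84

ceiling fan: 78.5 W × 1.65 h × 31 d = 4,015 Wh = 4.015 kWh
dehumidifier: 713.5 W × 8.71 h × 31 d = 192,652 Wh = 192.7 kWh
laptop: 57.80 W × 9.2 h × 31 d = 16,485 Wh = 16.48 kWh
3D printer: 250 W × 13.4 h × 31 d = 103,850 Wh = 103.8 kWh
Total energy = 4.015 + 192.7 + 16.48 + 103.8 = 317 kWh
Cost = 317 kWh × €0.255 = €80.84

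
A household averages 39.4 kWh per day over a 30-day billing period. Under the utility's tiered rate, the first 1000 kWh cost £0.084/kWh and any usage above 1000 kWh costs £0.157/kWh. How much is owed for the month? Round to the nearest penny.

£112.57

Usage = 39.4 kWh/day × 30 days = 1182 kWh
First 1000 kWh × £0.084 = £84.00
Remaining 182 kWh × £0.157 = £28.57
Total = £112.57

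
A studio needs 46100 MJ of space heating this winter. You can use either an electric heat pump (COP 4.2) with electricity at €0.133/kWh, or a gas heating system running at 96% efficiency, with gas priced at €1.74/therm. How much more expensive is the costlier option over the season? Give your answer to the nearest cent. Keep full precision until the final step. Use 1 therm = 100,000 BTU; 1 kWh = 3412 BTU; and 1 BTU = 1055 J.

€386.45

Heat load = 46100 MJ = 46,100,000,000 J / 1055 = 43,696,682 BTU
Gas: input = 43,696,682 / 0.96 = 45,517,378 BTU = 455.2 therm → 455.2 × €1.74 = €792.00
Heat pump: 43,696,682 BTU / 3412 = 12,810 kWh heat; / 4.2 = 3,049 kWh in → × €0.133 = €405.55
Difference = |€792.00 − €405.55| = €386.45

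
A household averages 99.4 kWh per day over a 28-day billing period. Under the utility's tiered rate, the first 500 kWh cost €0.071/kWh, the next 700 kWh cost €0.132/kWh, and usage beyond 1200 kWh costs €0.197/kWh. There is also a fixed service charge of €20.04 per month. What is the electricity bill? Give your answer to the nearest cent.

€459.83

Usage = 99.4 kWh/day × 28 days = 2783.2 kWh
First 500 kWh × €0.071 = €35.50
Next 700 kWh × €0.132 = €92.40
Remaining 1583.2 kWh × €0.197 = €311.89
Energy charge = €439.79; + service €20.04 = €459.83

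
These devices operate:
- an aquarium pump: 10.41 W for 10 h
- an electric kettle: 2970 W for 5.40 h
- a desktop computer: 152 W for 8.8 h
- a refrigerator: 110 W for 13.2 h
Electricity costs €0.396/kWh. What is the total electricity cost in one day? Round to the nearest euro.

aquarium pump: 10.41 W × 10 h = 104 Wh = 0.1041 kWh
electric kettle: 2970 W × 5.40 h = 16,038 Wh = 16.04 kWh
desktop computer: 152 W × 8.8 h = 1,338 Wh = 1.338 kWh
refrigerator: 110 W × 13.2 h = 1,452 Wh = 1.452 kWh
Total energy = 0.1041 + 16.04 + 1.338 + 1.452 = 18.93 kWh
Cost = 18.93 kWh × €0.396 = €7.50 ≈ €7

€7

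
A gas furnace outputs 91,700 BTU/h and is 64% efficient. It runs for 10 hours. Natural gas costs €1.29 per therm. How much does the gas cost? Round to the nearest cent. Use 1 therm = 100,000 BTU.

Heat delivered = 91,700 BTU/h × 10 h = 917,000 BTU
Gas input = 917,000 / 0.64 = 1,432,812 BTU
= 1,432,812 / 100,000 = 14.33 therm
Cost = 14.33 × €1.29/therm = €18.48

€18.48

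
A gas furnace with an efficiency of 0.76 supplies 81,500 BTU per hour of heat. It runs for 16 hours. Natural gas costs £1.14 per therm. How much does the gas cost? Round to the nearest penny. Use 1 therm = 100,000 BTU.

£19.56

Heat delivered = 81,500 BTU/h × 16 h = 1,304,000 BTU
Gas input = 1,304,000 / 0.76 = 1,715,789 BTU
= 1,715,789 / 100,000 = 17.16 therm
Cost = 17.16 × £1.14/therm = £19.56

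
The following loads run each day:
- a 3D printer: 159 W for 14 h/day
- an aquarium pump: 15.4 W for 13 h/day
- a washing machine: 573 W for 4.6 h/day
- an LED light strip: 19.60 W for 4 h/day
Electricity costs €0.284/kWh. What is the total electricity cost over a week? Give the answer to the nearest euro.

3D printer: 159 W × 14 h × 7 d = 15,582 Wh = 15.58 kWh
aquarium pump: 15.4 W × 13 h × 7 d = 1,401 Wh = 1.401 kWh
washing machine: 573 W × 4.6 h × 7 d = 18,451 Wh = 18.45 kWh
LED light strip: 19.60 W × 4 h × 7 d = 549 Wh = 0.5488 kWh
Total energy = 15.58 + 1.401 + 18.45 + 0.5488 = 35.98 kWh
Cost = 35.98 kWh × €0.284 = €10.22 ≈ €10

€10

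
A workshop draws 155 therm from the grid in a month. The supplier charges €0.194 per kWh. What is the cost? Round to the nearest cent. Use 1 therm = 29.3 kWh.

155 therm × (29.3 kWh/therm) = 4,542 kWh
Cost = 4,542 kWh × €0.194/kWh = €881.05

€881.05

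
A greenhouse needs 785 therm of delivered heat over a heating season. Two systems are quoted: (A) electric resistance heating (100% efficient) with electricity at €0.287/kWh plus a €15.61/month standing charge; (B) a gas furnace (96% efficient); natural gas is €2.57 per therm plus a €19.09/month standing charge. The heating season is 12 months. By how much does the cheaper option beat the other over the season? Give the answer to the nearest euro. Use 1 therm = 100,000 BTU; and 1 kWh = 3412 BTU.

€4460

Heat load = 785 therm × 100,000 = 78,500,000 BTU
Gas: input = 78,500,000 / 0.96 = 81,770,833 BTU = 817.7 therm → 817.7 × €2.57 = €2,101.51; + 12 × €19.09 standing = €2,330.59
Electric: 78,500,000 BTU / 3412 = 23,010 kWh → × €0.287 = €6,603.02; + 12 × €15.61 standing = €6,790.34
Difference = |€2,330.59 − €6,790.34| = €4,459.75 ≈ €4460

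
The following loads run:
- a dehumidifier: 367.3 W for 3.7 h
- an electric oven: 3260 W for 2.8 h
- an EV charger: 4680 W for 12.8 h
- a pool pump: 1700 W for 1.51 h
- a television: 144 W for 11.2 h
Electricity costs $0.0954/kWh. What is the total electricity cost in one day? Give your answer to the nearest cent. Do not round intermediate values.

dehumidifier: 367.3 W × 3.7 h = 1,359 Wh = 1.359 kWh
electric oven: 3260 W × 2.8 h = 9,128 Wh = 9.128 kWh
EV charger: 4680 W × 12.8 h = 59,904 Wh = 59.9 kWh
pool pump: 1700 W × 1.51 h = 2,567 Wh = 2.567 kWh
television: 144 W × 11.2 h = 1,613 Wh = 1.613 kWh
Total energy = 1.359 + 9.128 + 59.9 + 2.567 + 1.613 = 74.57 kWh
Cost = 74.57 kWh × $0.0954 = $7.11

$7.11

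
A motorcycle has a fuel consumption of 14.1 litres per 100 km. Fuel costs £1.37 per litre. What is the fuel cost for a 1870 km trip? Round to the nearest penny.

Fuel = 14.1 L/100 km × 1870 km / 100 = 263.7 L
Cost = 263.7 L × £1.37/L = £361.23

£361.23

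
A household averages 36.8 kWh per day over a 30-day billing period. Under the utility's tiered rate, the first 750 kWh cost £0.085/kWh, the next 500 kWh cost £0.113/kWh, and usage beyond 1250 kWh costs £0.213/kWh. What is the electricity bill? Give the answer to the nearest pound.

£104

Usage = 36.8 kWh/day × 30 days = 1104 kWh
First 750 kWh × £0.085 = £63.75
Next 354 kWh × £0.113 = £40.00
Remaining tier: 0 kWh (not reached)
Total = £103.75 ≈ £104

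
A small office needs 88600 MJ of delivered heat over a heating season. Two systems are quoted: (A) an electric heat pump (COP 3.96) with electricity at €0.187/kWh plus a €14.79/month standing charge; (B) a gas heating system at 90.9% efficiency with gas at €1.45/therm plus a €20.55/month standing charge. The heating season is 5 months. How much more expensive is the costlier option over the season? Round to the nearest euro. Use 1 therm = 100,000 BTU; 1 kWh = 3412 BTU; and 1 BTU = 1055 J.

€206

Heat load = 88600 MJ = 88,600,000,000 J / 1055 = 83,981,043 BTU
Gas: input = 83,981,043 / 0.909 = 92,388,386 BTU = 923.9 therm → 923.9 × €1.45 = €1,339.63; + 5 × €20.55 standing = €1,442.38
Heat pump: 83,981,043 BTU / 3412 = 24,610 kWh heat; / 3.96 = 6,216 kWh in → × €0.187 = €1,162.30; + 5 × €14.79 standing = €1,236.25
Difference = |€1,442.38 − €1,236.25| = €206.13 ≈ €206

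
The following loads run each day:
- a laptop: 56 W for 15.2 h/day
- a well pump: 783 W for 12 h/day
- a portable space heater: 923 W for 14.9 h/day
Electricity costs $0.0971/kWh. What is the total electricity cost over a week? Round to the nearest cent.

$16.31

laptop: 56 W × 15.2 h × 7 d = 5,958 Wh = 5.958 kWh
well pump: 783 W × 12 h × 7 d = 65,772 Wh = 65.77 kWh
portable space heater: 923 W × 14.9 h × 7 d = 96,269 Wh = 96.27 kWh
Total energy = 5.958 + 65.77 + 96.27 = 168 kWh
Cost = 168 kWh × $0.0971 = $16.31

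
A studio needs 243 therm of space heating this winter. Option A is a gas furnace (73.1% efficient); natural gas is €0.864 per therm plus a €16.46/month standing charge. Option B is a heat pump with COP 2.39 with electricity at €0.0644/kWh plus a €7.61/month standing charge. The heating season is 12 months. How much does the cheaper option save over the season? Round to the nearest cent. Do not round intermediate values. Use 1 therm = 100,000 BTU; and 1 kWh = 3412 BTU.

Heat load = 243 therm × 100,000 = 24,300,000 BTU
Gas: input = 24,300,000 / 0.731 = 33,242,134 BTU = 332.4 therm → 332.4 × €0.864 = €287.21; + 12 × €16.46 standing = €484.73
Heat pump: 24,300,000 BTU / 3412 = 7,122 kWh heat; / 2.39 = 2,980 kWh in → × €0.0644 = €191.90; + 12 × €7.61 standing = €283.22
Difference = |€484.73 − €283.22| = €201.51

€201.51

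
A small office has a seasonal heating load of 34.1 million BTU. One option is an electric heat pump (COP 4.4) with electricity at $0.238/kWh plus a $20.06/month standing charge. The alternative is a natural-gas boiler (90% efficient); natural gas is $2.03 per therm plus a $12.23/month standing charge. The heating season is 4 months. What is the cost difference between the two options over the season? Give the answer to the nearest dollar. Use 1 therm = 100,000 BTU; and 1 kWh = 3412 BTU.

Heat load = 34.1 × 10⁶ BTU = 34,100,000 BTU
Gas: input = 34,100,000 / 0.90 = 37,888,889 BTU = 378.9 therm → 378.9 × $2.03 = $769.14; + 4 × $12.23 standing = $818.06
Heat pump: 34,100,000 BTU / 3412 = 9,994 kWh heat; / 4.4 = 2,271 kWh in → × $0.238 = $540.59; + 4 × $20.06 standing = $620.83
Difference = |$818.06 − $620.83| = $197.23 ≈ $197

$197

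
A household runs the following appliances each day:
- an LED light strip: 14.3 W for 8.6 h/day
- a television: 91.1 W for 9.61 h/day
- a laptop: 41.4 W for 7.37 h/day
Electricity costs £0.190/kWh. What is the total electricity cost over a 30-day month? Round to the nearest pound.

LED light strip: 14.3 W × 8.6 h × 30 d = 3,689 Wh = 3.689 kWh
television: 91.1 W × 9.61 h × 30 d = 26,264 Wh = 26.26 kWh
laptop: 41.4 W × 7.37 h × 30 d = 9,154 Wh = 9.154 kWh
Total energy = 3.689 + 26.26 + 9.154 = 39.11 kWh
Cost = 39.11 kWh × £0.190 = £7.43 ≈ £7

£7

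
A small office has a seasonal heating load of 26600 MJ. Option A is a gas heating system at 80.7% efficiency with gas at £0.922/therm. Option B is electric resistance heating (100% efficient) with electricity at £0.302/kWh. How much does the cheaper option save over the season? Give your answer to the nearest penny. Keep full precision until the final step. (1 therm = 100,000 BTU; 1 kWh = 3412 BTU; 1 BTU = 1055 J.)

Heat load = 26600 MJ = 26,600,000,000 J / 1055 = 25,213,270 BTU
Gas: input = 25,213,270 / 0.807 = 31,243,210 BTU = 312.4 therm → 312.4 × £0.922 = £288.06
Electric: 25,213,270 BTU / 3412 = 7,390 kWh → × £0.302 = £2,231.66
Difference = |£288.06 − £2,231.66| = £1,943.59

£1943.59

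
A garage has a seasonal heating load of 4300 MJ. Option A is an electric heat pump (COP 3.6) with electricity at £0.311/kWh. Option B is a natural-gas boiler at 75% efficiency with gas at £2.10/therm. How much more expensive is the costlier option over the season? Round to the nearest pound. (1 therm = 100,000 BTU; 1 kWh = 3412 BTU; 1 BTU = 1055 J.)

£11

Heat load = 4300 MJ = 4,300,000,000 J / 1055 = 4,075,829 BTU
Gas: input = 4,075,829 / 0.75 = 5,434,439 BTU = 54.34 therm → 54.34 × £2.10 = £114.12
Heat pump: 4,075,829 BTU / 3412 = 1,195 kWh heat; / 3.6 = 331.8 kWh in → × £0.311 = £103.20
Difference = |£114.12 − £103.20| = £10.93 ≈ £11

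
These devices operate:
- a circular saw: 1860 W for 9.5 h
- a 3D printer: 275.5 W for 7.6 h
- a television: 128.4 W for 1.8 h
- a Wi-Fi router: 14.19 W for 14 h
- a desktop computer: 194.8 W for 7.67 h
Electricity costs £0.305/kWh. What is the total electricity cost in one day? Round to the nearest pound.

£7

circular saw: 1860 W × 9.5 h = 17,670 Wh = 17.67 kWh
3D printer: 275.5 W × 7.6 h = 2,094 Wh = 2.094 kWh
television: 128.4 W × 1.8 h = 231 Wh = 0.2311 kWh
Wi-Fi router: 14.19 W × 14 h = 199 Wh = 0.1987 kWh
desktop computer: 194.8 W × 7.67 h = 1,494 Wh = 1.494 kWh
Total energy = 17.67 + 2.094 + 0.2311 + 0.1987 + 1.494 = 21.69 kWh
Cost = 21.69 kWh × £0.305 = £6.61 ≈ £7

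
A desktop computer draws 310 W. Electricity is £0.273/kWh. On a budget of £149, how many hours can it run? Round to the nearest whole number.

1761 h

Energy budget = £149 / £0.273 per kWh = 545.8 kWh = 545,788 Wh
Runtime = 545,788 Wh / 310 W = 1,761 h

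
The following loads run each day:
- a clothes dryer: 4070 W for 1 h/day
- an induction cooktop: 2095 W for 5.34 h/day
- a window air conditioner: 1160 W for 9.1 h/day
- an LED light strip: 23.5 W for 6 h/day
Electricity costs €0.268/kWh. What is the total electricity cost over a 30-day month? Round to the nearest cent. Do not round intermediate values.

clothes dryer: 4070 W × 1 h × 30 d = 122,100 Wh = 122.1 kWh
induction cooktop: 2095 W × 5.34 h × 30 d = 335,619 Wh = 335.6 kWh
window air conditioner: 1160 W × 9.1 h × 30 d = 316,680 Wh = 316.7 kWh
LED light strip: 23.5 W × 6 h × 30 d = 4,230 Wh = 4.23 kWh
Total energy = 122.1 + 335.6 + 316.7 + 4.23 = 778.6 kWh
Cost = 778.6 kWh × €0.268 = €208.67

€208.67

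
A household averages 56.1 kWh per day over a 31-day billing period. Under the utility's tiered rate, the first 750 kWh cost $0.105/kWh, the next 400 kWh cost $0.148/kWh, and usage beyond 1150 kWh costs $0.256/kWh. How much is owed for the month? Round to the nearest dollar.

$289

Usage = 56.1 kWh/day × 31 days = 1739.1 kWh
First 750 kWh × $0.105 = $78.75
Next 400 kWh × $0.148 = $59.20
Remaining 589.1 kWh × $0.256 = $150.81
Total = $288.76 ≈ $289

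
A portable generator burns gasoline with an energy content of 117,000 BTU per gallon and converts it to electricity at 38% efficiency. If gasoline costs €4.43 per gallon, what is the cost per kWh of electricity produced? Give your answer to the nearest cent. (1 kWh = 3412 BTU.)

Electrical output per gallon = 117,000 BTU × 0.38 / 3412 BTU/kWh = 13.03 kWh
Cost per kWh = €4.43 / 13.03 kWh = €0.340

€0.34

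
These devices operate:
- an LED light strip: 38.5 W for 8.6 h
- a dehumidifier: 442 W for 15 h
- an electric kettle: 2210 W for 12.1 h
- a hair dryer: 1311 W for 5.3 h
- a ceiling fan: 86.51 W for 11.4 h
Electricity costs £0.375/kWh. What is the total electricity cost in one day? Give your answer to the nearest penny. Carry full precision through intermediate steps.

£15.61

LED light strip: 38.5 W × 8.6 h = 331 Wh = 0.3311 kWh
dehumidifier: 442 W × 15 h = 6,630 Wh = 6.63 kWh
electric kettle: 2210 W × 12.1 h = 26,741 Wh = 26.74 kWh
hair dryer: 1311 W × 5.3 h = 6,948 Wh = 6.948 kWh
ceiling fan: 86.51 W × 11.4 h = 986 Wh = 0.9862 kWh
Total energy = 0.3311 + 6.63 + 26.74 + 6.948 + 0.9862 = 41.64 kWh
Cost = 41.64 kWh × £0.375 = £15.61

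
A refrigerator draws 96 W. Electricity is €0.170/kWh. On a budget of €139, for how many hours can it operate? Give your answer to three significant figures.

8520 h

Energy budget = €139 / €0.170 per kWh = 817.6 kWh = 817,647 Wh
Runtime = 817,647 Wh / 96 W = 8,517 h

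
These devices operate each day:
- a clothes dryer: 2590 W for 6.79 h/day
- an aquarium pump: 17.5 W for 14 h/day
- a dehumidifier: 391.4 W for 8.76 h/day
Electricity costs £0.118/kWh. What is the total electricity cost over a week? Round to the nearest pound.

clothes dryer: 2590 W × 6.79 h × 7 d = 123,103 Wh = 123.1 kWh
aquarium pump: 17.5 W × 14 h × 7 d = 1,715 Wh = 1.715 kWh
dehumidifier: 391.4 W × 8.76 h × 7 d = 24,001 Wh = 24 kWh
Total energy = 123.1 + 1.715 + 24 = 148.8 kWh
Cost = 148.8 kWh × £0.118 = £17.56 ≈ £18

£18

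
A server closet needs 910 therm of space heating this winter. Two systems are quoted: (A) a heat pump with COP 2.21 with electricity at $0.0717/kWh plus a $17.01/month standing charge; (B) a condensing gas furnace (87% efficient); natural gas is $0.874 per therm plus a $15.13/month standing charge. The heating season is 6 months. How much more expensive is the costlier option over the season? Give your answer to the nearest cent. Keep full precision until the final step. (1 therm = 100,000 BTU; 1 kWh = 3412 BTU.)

$37.62

Heat load = 910 therm × 100,000 = 91,000,000 BTU
Gas: input = 91,000,000 / 0.870 = 104,597,701 BTU = 1,046 therm → 1,046 × $0.874 = $914.18; + 6 × $15.13 standing = $1,004.96
Heat pump: 91,000,000 BTU / 3412 = 26,670 kWh heat; / 2.21 = 12,070 kWh in → × $0.0717 = $865.29; + 6 × $17.01 standing = $967.35
Difference = |$1,004.96 − $967.35| = $37.62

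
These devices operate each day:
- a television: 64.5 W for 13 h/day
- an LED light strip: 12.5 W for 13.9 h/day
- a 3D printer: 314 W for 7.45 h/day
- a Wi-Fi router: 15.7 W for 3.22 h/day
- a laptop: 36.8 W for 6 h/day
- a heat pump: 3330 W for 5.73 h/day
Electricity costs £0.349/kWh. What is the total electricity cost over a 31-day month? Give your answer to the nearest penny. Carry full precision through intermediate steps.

£245.63

television: 64.5 W × 13 h × 31 d = 25,994 Wh = 25.99 kWh
LED light strip: 12.5 W × 13.9 h × 31 d = 5,386 Wh = 5.386 kWh
3D printer: 314 W × 7.45 h × 31 d = 72,518 Wh = 72.52 kWh
Wi-Fi router: 15.7 W × 3.22 h × 31 d = 1,567 Wh = 1.567 kWh
laptop: 36.8 W × 6 h × 31 d = 6,845 Wh = 6.845 kWh
heat pump: 3330 W × 5.73 h × 31 d = 591,508 Wh = 591.5 kWh
Total energy = 25.99 + 5.386 + 72.52 + 1.567 + 6.845 + 591.5 = 703.8 kWh
Cost = 703.8 kWh × £0.349 = £245.63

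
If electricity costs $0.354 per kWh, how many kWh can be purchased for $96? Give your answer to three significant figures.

$96 / $0.354 per kWh = 271.2 kWh

271 kWh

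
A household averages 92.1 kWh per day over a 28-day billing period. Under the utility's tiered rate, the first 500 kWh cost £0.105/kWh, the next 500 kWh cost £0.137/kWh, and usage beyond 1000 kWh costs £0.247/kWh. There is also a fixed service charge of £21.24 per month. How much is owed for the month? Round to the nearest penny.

£532.20

Usage = 92.1 kWh/day × 28 days = 2578.8 kWh
First 500 kWh × £0.105 = £52.50
Next 500 kWh × £0.137 = £68.50
Remaining 1578.8 kWh × £0.247 = £389.96
Energy charge = £510.96; + service £21.24 = £532.20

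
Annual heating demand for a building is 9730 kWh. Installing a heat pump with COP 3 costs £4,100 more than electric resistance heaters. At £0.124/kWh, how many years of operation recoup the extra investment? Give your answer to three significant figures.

Resistance: 9730 kWh × £0.124 = £1,206.52/yr
Heat pump: 9730 / 3 = 3243 kWh in → × £0.124 = £402.17/yr
Annual savings = £804.35
Payback = £4,100 / £804.35 = 5.1 years

5.10 years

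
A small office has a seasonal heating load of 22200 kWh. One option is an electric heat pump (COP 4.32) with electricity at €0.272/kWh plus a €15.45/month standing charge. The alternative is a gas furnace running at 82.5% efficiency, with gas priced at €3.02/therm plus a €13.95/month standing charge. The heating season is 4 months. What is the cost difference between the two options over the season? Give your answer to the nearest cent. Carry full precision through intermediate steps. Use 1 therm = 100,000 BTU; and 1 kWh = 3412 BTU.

€1369.00

Heat load = 22200 kWh × 3412 = 75,746,400 BTU
Gas: input = 75,746,400 / 0.825 = 91,813,818 BTU = 918.1 therm → 918.1 × €3.02 = €2,772.78; + 4 × €13.95 standing = €2,828.58
Heat pump: 75,746,400 BTU / 3412 = 22,200 kWh heat; / 4.32 = 5,139 kWh in → × €0.272 = €1,397.78; + 4 × €15.45 standing = €1,459.58
Difference = |€2,828.58 − €1,459.58| = €1,369.00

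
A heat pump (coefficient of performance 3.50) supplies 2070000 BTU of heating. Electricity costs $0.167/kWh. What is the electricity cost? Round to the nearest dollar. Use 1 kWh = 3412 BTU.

Heat delivered = 2,070,000 BTU / 3412 = 606.7 kWh
Electrical input = 606.7 kWh / 3.50 = 173.3 kWh
Cost = 173.3 × $0.167/kWh = $28.95 ≈ $29

$29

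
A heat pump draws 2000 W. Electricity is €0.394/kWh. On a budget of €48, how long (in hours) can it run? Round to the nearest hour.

61 h

Energy budget = €48 / €0.394 per kWh = 121.8 kWh = 121,827 Wh
Runtime = 121,827 Wh / 2000 W = 60.91 h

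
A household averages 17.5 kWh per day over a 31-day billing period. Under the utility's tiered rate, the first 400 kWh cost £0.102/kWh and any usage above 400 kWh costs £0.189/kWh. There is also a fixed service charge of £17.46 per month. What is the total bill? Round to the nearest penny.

Usage = 17.5 kWh/day × 31 days = 542.5 kWh
First 400 kWh × £0.102 = £40.80
Remaining 142.5 kWh × £0.189 = £26.93
Energy charge = £67.73; + service £17.46 = £85.19

£85.19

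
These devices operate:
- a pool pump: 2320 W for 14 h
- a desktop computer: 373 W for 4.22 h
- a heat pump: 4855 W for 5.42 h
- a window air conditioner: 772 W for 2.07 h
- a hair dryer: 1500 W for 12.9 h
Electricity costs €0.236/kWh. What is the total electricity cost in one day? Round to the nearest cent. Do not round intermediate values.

€19.19

pool pump: 2320 W × 14 h = 32,480 Wh = 32.48 kWh
desktop computer: 373 W × 4.22 h = 1,574 Wh = 1.574 kWh
heat pump: 4855 W × 5.42 h = 26,314 Wh = 26.31 kWh
window air conditioner: 772 W × 2.07 h = 1,598 Wh = 1.598 kWh
hair dryer: 1500 W × 12.9 h = 19,350 Wh = 19.35 kWh
Total energy = 32.48 + 1.574 + 26.31 + 1.598 + 19.35 = 81.32 kWh
Cost = 81.32 kWh × €0.236 = €19.19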